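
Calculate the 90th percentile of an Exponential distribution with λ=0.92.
2.5028

We have X ~ Exponential(λ=0.92).

We want to find x such that P(X ≤ x) = 0.9.

This is the 90th percentile, which means 90% of values fall below this point.

Using the inverse CDF (quantile function):
x = F⁻¹(0.9) = 2.5028

Verification: P(X ≤ 2.5028) = 0.9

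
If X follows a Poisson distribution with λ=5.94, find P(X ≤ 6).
0.615939

We have X ~ Poisson(λ=5.94).

The CDF gives us P(X ≤ k).

Using the CDF:
P(X ≤ 6) = 0.615939

This means there's approximately a 61.6% chance that X is at most 6.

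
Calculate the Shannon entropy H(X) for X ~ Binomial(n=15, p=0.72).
1.9649 nats

We have X ~ Binomial(n=15, p=0.72).

The Shannon entropy measures the uncertainty or information content of the distribution.

For a Binomial distribution with n=15, p=0.72:
H(X) = 1.9649 nats

(In bits, this would be 2.8347 bits.)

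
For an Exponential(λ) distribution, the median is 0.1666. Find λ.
λ = 4.1605

For X ~ Exponential(λ), the CDF is F(x) = 1 - e^(-λx).
The median m satisfies F(m) = 0.5:
1 - e^(-λm) = 0.5
e^(-λm) = 0.5
λm = ln(2)
m = ln(2) / λ

Given m = 0.1666:
λ = ln(2) / 0.1666 = 0.693147 / 0.1666 = 4.1605

Verification: ln(2) / 4.1605 = 0.1666 ✓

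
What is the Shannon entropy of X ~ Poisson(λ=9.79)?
2.5506 nats

We have X ~ Poisson(λ=9.79).

The Shannon entropy measures the uncertainty or information content of the distribution.

For a Poisson distribution with λ=9.79:
H(X) = 2.5506 nats

(In bits, this would be 3.6797 bits.)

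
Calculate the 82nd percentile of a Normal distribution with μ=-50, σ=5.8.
-44.6909

We have X ~ Normal(μ=-50, σ=5.8).

We want to find x such that P(X ≤ x) = 0.82.

This is the 82nd percentile, which means 82% of values fall below this point.

Using the inverse CDF (quantile function):
x = F⁻¹(0.82) = -44.6909

Verification: P(X ≤ -44.6909) = 0.82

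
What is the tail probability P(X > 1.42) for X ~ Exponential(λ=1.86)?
0.071276

We have X ~ Exponential(λ=1.86).

P(X > 1.42) = 1 - P(X ≤ 1.42)
                = 1 - F(1.42)
                = 1 - 0.928724
                = 0.071276

So there's approximately a 7.1% chance that X exceeds 1.42.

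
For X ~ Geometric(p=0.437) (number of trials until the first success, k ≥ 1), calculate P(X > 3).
0.178454

We have X ~ Geometric(p=0.437) (number of trials until the first success, k ≥ 1).

P(X > 3) = 1 - P(X ≤ 3)
                = 1 - F(3)
                = 1 - 0.821546
                = 0.178454

So there's approximately a 17.8% chance that X exceeds 3.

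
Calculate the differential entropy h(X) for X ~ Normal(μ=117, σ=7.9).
3.4858 nats

We have X ~ Normal(μ=117, σ=7.9).

The differential entropy measures the uncertainty or information content of the distribution.

For a Normal distribution with μ=117, σ=7.9:
h(X) = 3.4858 nats

(In bits, this would be 5.0289 bits.)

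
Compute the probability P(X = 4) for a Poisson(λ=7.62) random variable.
0.068910

We have X ~ Poisson(λ=7.62).

For a Poisson distribution, the PMF gives us the probability of each outcome.

Using the PMF formula:
P(X = 4) = 0.068910

Rounded to 4 decimal places: 0.0689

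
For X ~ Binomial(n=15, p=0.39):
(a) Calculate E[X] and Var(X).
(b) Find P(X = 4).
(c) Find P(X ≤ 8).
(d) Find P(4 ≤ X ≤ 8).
(a) E[X] = 5.8500, Var(X) = 3.5685
(b) P(X = 4) = 0.137410
(c) P(X ≤ 8) = 0.918045
(d) P(4 ≤ X ≤ 8) = 0.814165

We have X ~ Binomial(n=15, p=0.39).

(a) Moments:
E[X] = 5.8500
Var(X) = 3.5685
σ = √Var(X) = 1.8890

(b) Point probability using PMF:
P(X = 4) = 0.137410

(c) Cumulative probability using CDF:
P(X ≤ 8) = F(8) = 0.918045

(d) Range probability:
P(4 ≤ X ≤ 8) = P(X ≤ 8) - P(X ≤ 3)
                   = F(8) - F(3)
                   = 0.918045 - 0.103880
                   = 0.814165

This means approximately 81.4% of outcomes fall in the interval [4, 8].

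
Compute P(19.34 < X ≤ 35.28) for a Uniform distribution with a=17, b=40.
0.693043

We have X ~ Uniform(a=17, b=40).

To find P(19.34 < X ≤ 35.28), we use:
P(19.34 < X ≤ 35.28) = P(X ≤ 35.28) - P(X ≤ 19.34)
                 = F(35.28) - F(19.34)
                 = 0.794783 - 0.101739
                 = 0.693043

So there's approximately a 69.3% chance that X falls in this range.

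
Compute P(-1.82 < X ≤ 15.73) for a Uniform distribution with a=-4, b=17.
0.835714

We have X ~ Uniform(a=-4, b=17).

To find P(-1.82 < X ≤ 15.73), we use:
P(-1.82 < X ≤ 15.73) = P(X ≤ 15.73) - P(X ≤ -1.82)
                 = F(15.73) - F(-1.82)
                 = 0.939524 - 0.103810
                 = 0.835714

So there's approximately a 83.6% chance that X falls in this range.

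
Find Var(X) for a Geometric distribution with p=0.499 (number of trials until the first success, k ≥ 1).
2.0120

We have X ~ Geometric(p=0.499) (number of trials until the first success, k ≥ 1).

For a Geometric distribution with p=0.499 (number of trials until the first success, k ≥ 1):
Var(X) = 2.0120

The variance measures the spread of the distribution around the mean.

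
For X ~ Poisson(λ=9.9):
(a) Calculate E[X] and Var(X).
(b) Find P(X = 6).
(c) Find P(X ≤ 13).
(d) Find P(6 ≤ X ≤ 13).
(a) E[X] = 9.9000, Var(X) = 9.9000
(b) P(X = 6) = 0.065609
(c) P(X ≤ 13) = 0.871645
(d) P(6 ≤ X ≤ 13) = 0.800680

We have X ~ Poisson(λ=9.9).

(a) Moments:
E[X] = 9.9000
Var(X) = 9.9000
σ = √Var(X) = 3.1464

(b) Point probability using PMF:
P(X = 6) = 0.065609

(c) Cumulative probability using CDF:
P(X ≤ 13) = F(13) = 0.871645

(d) Range probability:
P(6 ≤ X ≤ 13) = P(X ≤ 13) - P(X ≤ 5)
                   = F(13) - F(5)
                   = 0.871645 - 0.070965
                   = 0.800680

This means approximately 80.1% of outcomes fall in the interval [6, 13].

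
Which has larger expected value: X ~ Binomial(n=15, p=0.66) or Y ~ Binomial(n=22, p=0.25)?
X has larger mean (9.9000 > 5.5000)

Compute the expected value for each distribution:

X ~ Binomial(n=15, p=0.66):
E[X] = 9.9000

Y ~ Binomial(n=22, p=0.25):
E[Y] = 5.5000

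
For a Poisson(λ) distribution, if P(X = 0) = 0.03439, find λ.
λ = 3.3700

For a Poisson(λ) distribution, the PMF at 0 is:
P(X = 0) = λ^0 e^(-λ) / 0! = e^(-λ)

Given P(X = 0) = 0.03439:
e^(-λ) = 0.03439
-λ = ln(0.03439)
λ = -ln(0.03439) = 3.3700

Verification: e^(-3.3700) = 0.03439 ✓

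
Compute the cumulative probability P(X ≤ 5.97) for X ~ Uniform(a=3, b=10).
0.424286

We have X ~ Uniform(a=3, b=10).

The CDF gives us P(X ≤ k).

Using the CDF:
P(X ≤ 5.97) = 0.424286

This means there's approximately a 42.4% chance that X is at most 5.97.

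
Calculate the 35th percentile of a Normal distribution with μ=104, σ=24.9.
94.4055

We have X ~ Normal(μ=104, σ=24.9).

We want to find x such that P(X ≤ x) = 0.35.

This is the 35th percentile, which means 35% of values fall below this point.

Using the inverse CDF (quantile function):
x = F⁻¹(0.35) = 94.4055

Verification: P(X ≤ 94.4055) = 0.35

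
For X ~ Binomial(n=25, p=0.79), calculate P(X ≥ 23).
0.079567

We have X ~ Binomial(n=25, p=0.79).

For discrete distributions, P(X ≥ 23) = 1 - P(X ≤ 22).

P(X ≤ 22) = 0.920433
P(X ≥ 23) = 1 - 0.920433 = 0.079567

So there's approximately a 8.0% chance that X is at least 23.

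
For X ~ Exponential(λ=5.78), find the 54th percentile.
0.1343

We have X ~ Exponential(λ=5.78).

We want to find x such that P(X ≤ x) = 0.54.

This is the 54th percentile, which means 54% of values fall below this point.

Using the inverse CDF (quantile function):
x = F⁻¹(0.54) = 0.1343

Verification: P(X ≤ 0.1343) = 0.54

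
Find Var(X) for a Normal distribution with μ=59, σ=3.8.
14.4400

We have X ~ Normal(μ=59, σ=3.8).

For a Normal distribution with μ=59, σ=3.8:
Var(X) = 14.4400

The variance measures the spread of the distribution around the mean.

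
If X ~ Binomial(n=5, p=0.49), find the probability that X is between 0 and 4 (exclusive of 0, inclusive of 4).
0.937250

We have X ~ Binomial(n=5, p=0.49).

To find P(0 < X ≤ 4), we use:
P(0 < X ≤ 4) = P(X ≤ 4) - P(X ≤ 0)
                 = F(4) - F(0)
                 = 0.971752 - 0.034503
                 = 0.937250

So there's approximately a 93.7% chance that X falls in this range.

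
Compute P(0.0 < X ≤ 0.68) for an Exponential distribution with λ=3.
0.869971

We have X ~ Exponential(λ=3).

To find P(0.0 < X ≤ 0.68), we use:
P(0.0 < X ≤ 0.68) = P(X ≤ 0.68) - P(X ≤ 0.0)
                 = F(0.68) - F(0.0)
                 = 0.869971 - 0.000000
                 = 0.869971

So there's approximately a 87.0% chance that X falls in this range.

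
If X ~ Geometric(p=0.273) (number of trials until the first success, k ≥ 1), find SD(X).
3.1232

We have X ~ Geometric(p=0.273) (number of trials until the first success, k ≥ 1).

For a Geometric distribution with p=0.273 (number of trials until the first success, k ≥ 1):
σ = √Var(X) = 3.1232

The standard deviation is the square root of the variance.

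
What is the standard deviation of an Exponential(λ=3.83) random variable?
0.2611

We have X ~ Exponential(λ=3.83).

For an Exponential distribution with λ=3.83:
σ = √Var(X) = 0.2611

The standard deviation is the square root of the variance.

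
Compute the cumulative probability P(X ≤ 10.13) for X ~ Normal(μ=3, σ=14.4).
0.689749

We have X ~ Normal(μ=3, σ=14.4).

The CDF gives us P(X ≤ k).

Using the CDF:
P(X ≤ 10.13) = 0.689749

This means there's approximately a 69.0% chance that X is at most 10.13.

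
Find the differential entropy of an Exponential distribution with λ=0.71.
1.3425 nats

We have X ~ Exponential(λ=0.71).

The differential entropy measures the uncertainty or information content of the distribution.

For an Exponential distribution with λ=0.71:
h(X) = 1.3425 nats

(In bits, this would be 1.9368 bits.)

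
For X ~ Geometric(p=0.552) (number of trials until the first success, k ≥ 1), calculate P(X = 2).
0.247296

We have X ~ Geometric(p=0.552) (number of trials until the first success, k ≥ 1).

For a Geometric distribution, the PMF gives us the probability of each outcome.

Using the PMF formula:
P(X = 2) = 0.247296

Rounded to 4 decimal places: 0.2473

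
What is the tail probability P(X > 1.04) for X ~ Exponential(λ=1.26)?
0.269712

We have X ~ Exponential(λ=1.26).

P(X > 1.04) = 1 - P(X ≤ 1.04)
                = 1 - F(1.04)
                = 1 - 0.730288
                = 0.269712

So there's approximately a 27.0% chance that X exceeds 1.04.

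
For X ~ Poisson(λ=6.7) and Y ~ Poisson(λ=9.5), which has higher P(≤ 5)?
X has higher probability (P(X ≤ 5) = 0.3406 > P(Y ≤ 5) = 0.0885)

Compute P(≤ 5) for each distribution:

X ~ Poisson(λ=6.7):
P(X ≤ 5) = 0.3406

Y ~ Poisson(λ=9.5):
P(Y ≤ 5) = 0.0885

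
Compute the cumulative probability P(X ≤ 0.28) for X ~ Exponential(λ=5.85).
0.805632

We have X ~ Exponential(λ=5.85).

The CDF gives us P(X ≤ k).

Using the CDF:
P(X ≤ 0.28) = 0.805632

This means there's approximately a 80.6% chance that X is at most 0.28.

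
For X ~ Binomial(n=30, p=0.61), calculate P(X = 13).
0.021662

We have X ~ Binomial(n=30, p=0.61).

For a Binomial distribution, the PMF gives us the probability of each outcome.

Using the PMF formula:
P(X = 13) = 0.021662

Rounded to 4 decimal places: 0.0217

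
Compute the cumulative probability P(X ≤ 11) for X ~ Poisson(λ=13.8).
0.277272

We have X ~ Poisson(λ=13.8).

The CDF gives us P(X ≤ k).

Using the CDF:
P(X ≤ 11) = 0.277272

This means there's approximately a 27.7% chance that X is at most 11.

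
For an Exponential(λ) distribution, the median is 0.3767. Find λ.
λ = 1.8401

For X ~ Exponential(λ), the CDF is F(x) = 1 - e^(-λx).
The median m satisfies F(m) = 0.5:
1 - e^(-λm) = 0.5
e^(-λm) = 0.5
λm = ln(2)
m = ln(2) / λ

Given m = 0.3767:
λ = ln(2) / 0.3767 = 0.693147 / 0.3767 = 1.8401

Verification: ln(2) / 1.8401 = 0.3767 ✓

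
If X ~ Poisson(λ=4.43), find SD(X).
2.1048

We have X ~ Poisson(λ=4.43).

For a Poisson distribution with λ=4.43:
σ = √Var(X) = 2.1048

The standard deviation is the square root of the variance.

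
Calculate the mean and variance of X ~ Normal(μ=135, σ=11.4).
E[X] = 135.0000, Var(X) = 129.9600

We have X ~ Normal(μ=135, σ=11.4).

For a Normal distribution with μ=135, σ=11.4:

Expected value:
E[X] = 135.0000

Variance:
Var(X) = 129.9600

Standard deviation:
σ = √Var(X) = 11.4000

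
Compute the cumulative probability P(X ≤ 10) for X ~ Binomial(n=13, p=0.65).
0.886809

We have X ~ Binomial(n=13, p=0.65).

The CDF gives us P(X ≤ k).

Using the CDF:
P(X ≤ 10) = 0.886809

This means there's approximately a 88.7% chance that X is at most 10.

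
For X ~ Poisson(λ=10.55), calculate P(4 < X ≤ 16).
0.938532

We have X ~ Poisson(λ=10.55).

To find P(4 < X ≤ 16), we use:
P(4 < X ≤ 16) = P(X ≤ 16) - P(X ≤ 4)
                 = F(16) - F(4)
                 = 0.958939 - 0.020407
                 = 0.938532

So there's approximately a 93.9% chance that X falls in this range.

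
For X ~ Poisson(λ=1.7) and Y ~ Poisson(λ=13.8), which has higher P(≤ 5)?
X has higher probability (P(X ≤ 5) = 0.9920 > P(Y ≤ 5) = 0.0063)

Compute P(≤ 5) for each distribution:

X ~ Poisson(λ=1.7):
P(X ≤ 5) = 0.9920

Y ~ Poisson(λ=13.8):
P(Y ≤ 5) = 0.0063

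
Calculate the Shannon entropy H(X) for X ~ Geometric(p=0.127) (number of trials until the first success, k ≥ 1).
2.9972 nats

We have X ~ Geometric(p=0.127) (number of trials until the first success, k ≥ 1).

The Shannon entropy measures the uncertainty or information content of the distribution.

For a Geometric distribution with p=0.127 (number of trials until the first success, k ≥ 1):
H(X) = 2.9972 nats

(In bits, this would be 4.3240 bits.)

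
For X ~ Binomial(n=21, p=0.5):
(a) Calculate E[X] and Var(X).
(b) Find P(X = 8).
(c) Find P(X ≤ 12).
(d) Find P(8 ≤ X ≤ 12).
(a) E[X] = 10.5000, Var(X) = 5.2500
(b) P(X = 8) = 0.097032
(c) P(X ≤ 12) = 0.808345
(d) P(8 ≤ X ≤ 12) = 0.713721

We have X ~ Binomial(n=21, p=0.5).

(a) Moments:
E[X] = 10.5000
Var(X) = 5.2500
σ = √Var(X) = 2.2913

(b) Point probability using PMF:
P(X = 8) = 0.097032

(c) Cumulative probability using CDF:
P(X ≤ 12) = F(12) = 0.808345

(d) Range probability:
P(8 ≤ X ≤ 12) = P(X ≤ 12) - P(X ≤ 7)
                   = F(12) - F(7)
                   = 0.808345 - 0.094624
                   = 0.713721

This means approximately 71.4% of outcomes fall in the interval [8, 12].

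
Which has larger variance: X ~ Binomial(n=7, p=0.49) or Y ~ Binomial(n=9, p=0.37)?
Y has larger variance (2.0979 > 1.7493)

Compute the variance for each distribution:

X ~ Binomial(n=7, p=0.49):
Var(X) = 1.7493

Y ~ Binomial(n=9, p=0.37):
Var(Y) = 2.0979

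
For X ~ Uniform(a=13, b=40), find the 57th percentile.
28.3900

We have X ~ Uniform(a=13, b=40).

We want to find x such that P(X ≤ x) = 0.57.

This is the 57th percentile, which means 57% of values fall below this point.

Using the inverse CDF (quantile function):
x = F⁻¹(0.57) = 28.3900

Verification: P(X ≤ 28.3900) = 0.57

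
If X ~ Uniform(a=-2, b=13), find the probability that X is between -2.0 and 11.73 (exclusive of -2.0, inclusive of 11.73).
0.915333

We have X ~ Uniform(a=-2, b=13).

To find P(-2.0 < X ≤ 11.73), we use:
P(-2.0 < X ≤ 11.73) = P(X ≤ 11.73) - P(X ≤ -2.0)
                 = F(11.73) - F(-2.0)
                 = 0.915333 - 0.000000
                 = 0.915333

So there's approximately a 91.5% chance that X falls in this range.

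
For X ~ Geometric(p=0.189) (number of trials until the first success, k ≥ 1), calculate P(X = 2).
0.153279

We have X ~ Geometric(p=0.189) (number of trials until the first success, k ≥ 1).

For a Geometric distribution, the PMF gives us the probability of each outcome.

Using the PMF formula:
P(X = 2) = 0.153279

Rounded to 4 decimal places: 0.1533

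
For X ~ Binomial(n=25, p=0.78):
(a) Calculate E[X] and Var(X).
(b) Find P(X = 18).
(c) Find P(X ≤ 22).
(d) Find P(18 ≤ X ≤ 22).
(a) E[X] = 19.5000, Var(X) = 4.2900
(b) P(X = 18) = 0.136942
(c) P(X ≤ 22) = 0.935969
(d) P(18 ≤ X ≤ 22) = 0.770218

We have X ~ Binomial(n=25, p=0.78).

(a) Moments:
E[X] = 19.5000
Var(X) = 4.2900
σ = √Var(X) = 2.0712

(b) Point probability using PMF:
P(X = 18) = 0.136942

(c) Cumulative probability using CDF:
P(X ≤ 22) = F(22) = 0.935969

(d) Range probability:
P(18 ≤ X ≤ 22) = P(X ≤ 22) - P(X ≤ 17)
                   = F(22) - F(17)
                   = 0.935969 - 0.165752
                   = 0.770218

This means approximately 77.0% of outcomes fall in the interval [18, 22].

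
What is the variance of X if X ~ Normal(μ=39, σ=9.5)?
90.2500

We have X ~ Normal(μ=39, σ=9.5).

For a Normal distribution with μ=39, σ=9.5:
Var(X) = 90.2500

The variance measures the spread of the distribution around the mean.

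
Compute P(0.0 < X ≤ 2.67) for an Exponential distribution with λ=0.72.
0.853744

We have X ~ Exponential(λ=0.72).

To find P(0.0 < X ≤ 2.67), we use:
P(0.0 < X ≤ 2.67) = P(X ≤ 2.67) - P(X ≤ 0.0)
                 = F(2.67) - F(0.0)
                 = 0.853744 - 0.000000
                 = 0.853744

So there's approximately a 85.4% chance that X falls in this range.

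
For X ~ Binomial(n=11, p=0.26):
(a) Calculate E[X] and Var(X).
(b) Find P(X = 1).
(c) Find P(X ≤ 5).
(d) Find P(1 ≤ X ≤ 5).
(a) E[X] = 2.8600, Var(X) = 2.1164
(b) P(X = 1) = 0.140826
(c) P(X ≤ 5) = 0.958811
(d) P(1 ≤ X ≤ 5) = 0.922373

We have X ~ Binomial(n=11, p=0.26).

(a) Moments:
E[X] = 2.8600
Var(X) = 2.1164
σ = √Var(X) = 1.4548

(b) Point probability using PMF:
P(X = 1) = 0.140826

(c) Cumulative probability using CDF:
P(X ≤ 5) = F(5) = 0.958811

(d) Range probability:
P(1 ≤ X ≤ 5) = P(X ≤ 5) - P(X ≤ 0)
                   = F(5) - F(0)
                   = 0.958811 - 0.036438
                   = 0.922373

This means approximately 92.2% of outcomes fall in the interval [1, 5].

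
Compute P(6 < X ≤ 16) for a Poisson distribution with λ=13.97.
0.744018

We have X ~ Poisson(λ=13.97).

To find P(6 < X ≤ 16), we use:
P(6 < X ≤ 16) = P(X ≤ 16) - P(X ≤ 6)
                 = F(16) - F(6)
                 = 0.758509 - 0.014491
                 = 0.744018

So there's approximately a 74.4% chance that X falls in this range.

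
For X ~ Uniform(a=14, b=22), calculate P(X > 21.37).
0.078750

We have X ~ Uniform(a=14, b=22).

P(X > 21.37) = 1 - P(X ≤ 21.37)
                = 1 - F(21.37)
                = 1 - 0.921250
                = 0.078750

So there's approximately a 7.9% chance that X exceeds 21.37.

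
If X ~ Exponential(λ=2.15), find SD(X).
0.4651

We have X ~ Exponential(λ=2.15).

For an Exponential distribution with λ=2.15:
σ = √Var(X) = 0.4651

The standard deviation is the square root of the variance.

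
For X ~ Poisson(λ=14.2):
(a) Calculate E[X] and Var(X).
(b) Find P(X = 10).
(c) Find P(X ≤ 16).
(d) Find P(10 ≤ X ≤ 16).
(a) E[X] = 14.2000, Var(X) = 14.2000
(b) P(X = 10) = 0.062537
(c) P(X ≤ 16) = 0.738366
(d) P(10 ≤ X ≤ 16) = 0.638103

We have X ~ Poisson(λ=14.2).

(a) Moments:
E[X] = 14.2000
Var(X) = 14.2000
σ = √Var(X) = 3.7683

(b) Point probability using PMF:
P(X = 10) = 0.062537

(c) Cumulative probability using CDF:
P(X ≤ 16) = F(16) = 0.738366

(d) Range probability:
P(10 ≤ X ≤ 16) = P(X ≤ 16) - P(X ≤ 9)
                   = F(16) - F(9)
                   = 0.738366 - 0.100264
                   = 0.638103

This means approximately 63.8% of outcomes fall in the interval [10, 16].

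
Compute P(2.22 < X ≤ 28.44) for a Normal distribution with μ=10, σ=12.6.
0.659868

We have X ~ Normal(μ=10, σ=12.6).

To find P(2.22 < X ≤ 28.44), we use:
P(2.22 < X ≤ 28.44) = P(X ≤ 28.44) - P(X ≤ 2.22)
                 = F(28.44) - F(2.22)
                 = 0.928334 - 0.268466
                 = 0.659868

So there's approximately a 66.0% chance that X falls in this range.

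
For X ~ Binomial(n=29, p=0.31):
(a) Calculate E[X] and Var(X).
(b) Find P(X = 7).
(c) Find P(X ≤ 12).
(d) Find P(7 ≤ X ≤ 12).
(a) E[X] = 8.9900, Var(X) = 6.2031
(b) P(X = 7) = 0.122336
(c) P(X ≤ 12) = 0.917829
(d) P(7 ≤ X ≤ 12) = 0.759248

We have X ~ Binomial(n=29, p=0.31).

(a) Moments:
E[X] = 8.9900
Var(X) = 6.2031
σ = √Var(X) = 2.4906

(b) Point probability using PMF:
P(X = 7) = 0.122336

(c) Cumulative probability using CDF:
P(X ≤ 12) = F(12) = 0.917829

(d) Range probability:
P(7 ≤ X ≤ 12) = P(X ≤ 12) - P(X ≤ 6)
                   = F(12) - F(6)
                   = 0.917829 - 0.158581
                   = 0.759248

This means approximately 75.9% of outcomes fall in the interval [7, 12].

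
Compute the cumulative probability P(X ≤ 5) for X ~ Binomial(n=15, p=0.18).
0.961299

We have X ~ Binomial(n=15, p=0.18).

The CDF gives us P(X ≤ k).

Using the CDF:
P(X ≤ 5) = 0.961299

This means there's approximately a 96.1% chance that X is at most 5.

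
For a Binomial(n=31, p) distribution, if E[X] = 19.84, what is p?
p = 0.64

For a Binomial(n, p) distribution:
E[X] = n × p

Given n = 31 and E[X] = 19.84:
19.84 = 31 × p
p = 19.84 / 31 = 0.64

Verification: Binomial(31, 0.64) has E[X] = 19.84 ✓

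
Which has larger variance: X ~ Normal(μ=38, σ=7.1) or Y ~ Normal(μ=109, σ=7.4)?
Y has larger variance (54.7600 > 50.4100)

Compute the variance for each distribution:

X ~ Normal(μ=38, σ=7.1):
Var(X) = 50.4100

Y ~ Normal(μ=109, σ=7.4):
Var(Y) = 54.7600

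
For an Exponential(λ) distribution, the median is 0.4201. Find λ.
λ = 1.6500

For X ~ Exponential(λ), the CDF is F(x) = 1 - e^(-λx).
The median m satisfies F(m) = 0.5:
1 - e^(-λm) = 0.5
e^(-λm) = 0.5
λm = ln(2)
m = ln(2) / λ

Given m = 0.4201:
λ = ln(2) / 0.4201 = 0.693147 / 0.4201 = 1.6500

Verification: ln(2) / 1.6500 = 0.4201 ✓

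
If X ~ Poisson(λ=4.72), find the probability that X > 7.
0.105806

We have X ~ Poisson(λ=4.72).

P(X > 7) = 1 - P(X ≤ 7)
                = 1 - F(7)
                = 1 - 0.894194
                = 0.105806

So there's approximately a 10.6% chance that X exceeds 7.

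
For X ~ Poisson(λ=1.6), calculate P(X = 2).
0.258428

We have X ~ Poisson(λ=1.6).

For a Poisson distribution, the PMF gives us the probability of each outcome.

Using the PMF formula:
P(X = 2) = 0.258428

Rounded to 4 decimal places: 0.2584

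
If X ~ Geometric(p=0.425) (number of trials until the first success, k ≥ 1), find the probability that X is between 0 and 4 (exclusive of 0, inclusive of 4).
0.890687

We have X ~ Geometric(p=0.425) (number of trials until the first success, k ≥ 1).

To find P(0 < X ≤ 4), we use:
P(0 < X ≤ 4) = P(X ≤ 4) - P(X ≤ 0)
                 = F(4) - F(0)
                 = 0.890687 - 0.000000
                 = 0.890687

So there's approximately a 89.1% chance that X falls in this range.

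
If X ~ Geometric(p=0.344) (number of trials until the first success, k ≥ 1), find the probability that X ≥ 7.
0.079694

We have X ~ Geometric(p=0.344) (number of trials until the first success, k ≥ 1).

For discrete distributions, P(X ≥ 7) = 1 - P(X ≤ 6).

P(X ≤ 6) = 0.920306
P(X ≥ 7) = 1 - 0.920306 = 0.079694

So there's approximately a 8.0% chance that X is at least 7.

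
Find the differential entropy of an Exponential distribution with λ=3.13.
-0.1410 nats

We have X ~ Exponential(λ=3.13).

The differential entropy measures the uncertainty or information content of the distribution.

For an Exponential distribution with λ=3.13:
h(X) = -0.1410 nats

(In bits, this would be -0.2035 bits.)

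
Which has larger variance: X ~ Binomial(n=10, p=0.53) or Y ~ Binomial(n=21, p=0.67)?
Y has larger variance (4.6431 > 2.4910)

Compute the variance for each distribution:

X ~ Binomial(n=10, p=0.53):
Var(X) = 2.4910

Y ~ Binomial(n=21, p=0.67):
Var(Y) = 4.6431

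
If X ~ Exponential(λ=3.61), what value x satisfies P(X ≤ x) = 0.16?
0.0483

We have X ~ Exponential(λ=3.61).

We want to find x such that P(X ≤ x) = 0.16.

This is the 16th percentile, which means 16% of values fall below this point.

Using the inverse CDF (quantile function):
x = F⁻¹(0.16) = 0.0483

Verification: P(X ≤ 0.0483) = 0.16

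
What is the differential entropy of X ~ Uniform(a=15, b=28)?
2.5649 nats

We have X ~ Uniform(a=15, b=28).

The differential entropy measures the uncertainty or information content of the distribution.

For a Uniform distribution with a=15, b=28:
h(X) = 2.5649 nats

(In bits, this would be 3.7004 bits.)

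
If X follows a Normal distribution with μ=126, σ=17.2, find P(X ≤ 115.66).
0.273866

We have X ~ Normal(μ=126, σ=17.2).

The CDF gives us P(X ≤ k).

Using the CDF:
P(X ≤ 115.66) = 0.273866

This means there's approximately a 27.4% chance that X is at most 115.66.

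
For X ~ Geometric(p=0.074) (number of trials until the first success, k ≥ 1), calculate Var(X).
169.1015

We have X ~ Geometric(p=0.074) (number of trials until the first success, k ≥ 1).

For a Geometric distribution with p=0.074 (number of trials until the first success, k ≥ 1):
Var(X) = 169.1015

The variance measures the spread of the distribution around the mean.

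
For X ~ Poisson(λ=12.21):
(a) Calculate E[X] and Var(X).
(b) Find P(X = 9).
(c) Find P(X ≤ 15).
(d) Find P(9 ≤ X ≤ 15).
(a) E[X] = 12.2100, Var(X) = 12.2100
(b) P(X = 9) = 0.082783
(c) P(X ≤ 15) = 0.828819
(d) P(9 ≤ X ≤ 15) = 0.687076

We have X ~ Poisson(λ=12.21).

(a) Moments:
E[X] = 12.2100
Var(X) = 12.2100
σ = √Var(X) = 3.4943

(b) Point probability using PMF:
P(X = 9) = 0.082783

(c) Cumulative probability using CDF:
P(X ≤ 15) = F(15) = 0.828819

(d) Range probability:
P(9 ≤ X ≤ 15) = P(X ≤ 15) - P(X ≤ 8)
                   = F(15) - F(8)
                   = 0.828819 - 0.141744
                   = 0.687076

This means approximately 68.7% of outcomes fall in the interval [9, 15].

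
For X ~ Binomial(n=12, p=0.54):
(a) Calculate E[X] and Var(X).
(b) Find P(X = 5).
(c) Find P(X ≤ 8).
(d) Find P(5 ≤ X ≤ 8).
(a) E[X] = 6.4800, Var(X) = 2.9808
(b) P(X = 5) = 0.158489
(c) P(X ≤ 8) = 0.880050
(d) P(5 ≤ X ≤ 8) = 0.754205

We have X ~ Binomial(n=12, p=0.54).

(a) Moments:
E[X] = 6.4800
Var(X) = 2.9808
σ = √Var(X) = 1.7265

(b) Point probability using PMF:
P(X = 5) = 0.158489

(c) Cumulative probability using CDF:
P(X ≤ 8) = F(8) = 0.880050

(d) Range probability:
P(5 ≤ X ≤ 8) = P(X ≤ 8) - P(X ≤ 4)
                   = F(8) - F(4)
                   = 0.880050 - 0.125846
                   = 0.754205

This means approximately 75.4% of outcomes fall in the interval [5, 8].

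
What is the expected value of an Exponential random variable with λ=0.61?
1.6393

We have X ~ Exponential(λ=0.61).

For an Exponential distribution with λ=0.61:
E[X] = 1.6393

This is the expected (average) value of X.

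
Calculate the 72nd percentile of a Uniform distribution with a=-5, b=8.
4.3600

We have X ~ Uniform(a=-5, b=8).

We want to find x such that P(X ≤ x) = 0.72.

This is the 72nd percentile, which means 72% of values fall below this point.

Using the inverse CDF (quantile function):
x = F⁻¹(0.72) = 4.3600

Verification: P(X ≤ 4.3600) = 0.72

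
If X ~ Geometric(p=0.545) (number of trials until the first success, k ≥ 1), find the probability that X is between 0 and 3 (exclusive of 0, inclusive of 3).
0.905804

We have X ~ Geometric(p=0.545) (number of trials until the first success, k ≥ 1).

To find P(0 < X ≤ 3), we use:
P(0 < X ≤ 3) = P(X ≤ 3) - P(X ≤ 0)
                 = F(3) - F(0)
                 = 0.905804 - 0.000000
                 = 0.905804

So there's approximately a 90.6% chance that X falls in this range.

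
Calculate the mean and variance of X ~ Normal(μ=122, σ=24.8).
E[X] = 122.0000, Var(X) = 615.0400

We have X ~ Normal(μ=122, σ=24.8).

For a Normal distribution with μ=122, σ=24.8:

Expected value:
E[X] = 122.0000

Variance:
Var(X) = 615.0400

Standard deviation:
σ = √Var(X) = 24.8000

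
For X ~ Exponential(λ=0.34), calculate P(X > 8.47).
0.056146

We have X ~ Exponential(λ=0.34).

P(X > 8.47) = 1 - P(X ≤ 8.47)
                = 1 - F(8.47)
                = 1 - 0.943854
                = 0.056146

So there's approximately a 5.6% chance that X exceeds 8.47.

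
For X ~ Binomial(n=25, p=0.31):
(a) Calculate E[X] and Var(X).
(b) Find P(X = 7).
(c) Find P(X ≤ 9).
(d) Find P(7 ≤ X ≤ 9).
(a) E[X] = 7.7500, Var(X) = 5.3475
(b) P(X = 7) = 0.166222
(c) P(X ≤ 9) = 0.778741
(d) P(7 ≤ X ≤ 9) = 0.476846

We have X ~ Binomial(n=25, p=0.31).

(a) Moments:
E[X] = 7.7500
Var(X) = 5.3475
σ = √Var(X) = 2.3125

(b) Point probability using PMF:
P(X = 7) = 0.166222

(c) Cumulative probability using CDF:
P(X ≤ 9) = F(9) = 0.778741

(d) Range probability:
P(7 ≤ X ≤ 9) = P(X ≤ 9) - P(X ≤ 6)
                   = F(9) - F(6)
                   = 0.778741 - 0.301895
                   = 0.476846

This means approximately 47.7% of outcomes fall in the interval [7, 9].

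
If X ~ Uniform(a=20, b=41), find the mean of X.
30.5000

We have X ~ Uniform(a=20, b=41).

For a Uniform distribution with a=20, b=41:
E[X] = 30.5000

This is the expected (average) value of X.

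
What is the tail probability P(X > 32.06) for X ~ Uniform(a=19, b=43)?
0.455833

We have X ~ Uniform(a=19, b=43).

P(X > 32.06) = 1 - P(X ≤ 32.06)
                = 1 - F(32.06)
                = 1 - 0.544167
                = 0.455833

So there's approximately a 45.6% chance that X exceeds 32.06.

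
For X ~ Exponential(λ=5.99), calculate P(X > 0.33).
0.138526

We have X ~ Exponential(λ=5.99).

P(X > 0.33) = 1 - P(X ≤ 0.33)
                = 1 - F(0.33)
                = 1 - 0.861474
                = 0.138526

So there's approximately a 13.9% chance that X exceeds 0.33.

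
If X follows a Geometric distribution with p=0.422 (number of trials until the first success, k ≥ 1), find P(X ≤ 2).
0.665916

We have X ~ Geometric(p=0.422) (number of trials until the first success, k ≥ 1).

The CDF gives us P(X ≤ k).

Using the CDF:
P(X ≤ 2) = 0.665916

This means there's approximately a 66.6% chance that X is at most 2.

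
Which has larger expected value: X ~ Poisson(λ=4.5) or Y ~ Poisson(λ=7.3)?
Y has larger mean (7.3000 > 4.5000)

Compute the expected value for each distribution:

X ~ Poisson(λ=4.5):
E[X] = 4.5000

Y ~ Poisson(λ=7.3):
E[Y] = 7.3000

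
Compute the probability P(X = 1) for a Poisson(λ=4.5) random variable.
0.049990

We have X ~ Poisson(λ=4.5).

For a Poisson distribution, the PMF gives us the probability of each outcome.

Using the PMF formula:
P(X = 1) = 0.049990

Rounded to 4 decimal places: 0.0500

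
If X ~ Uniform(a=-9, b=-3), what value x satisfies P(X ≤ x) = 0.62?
-5.2800

We have X ~ Uniform(a=-9, b=-3).

We want to find x such that P(X ≤ x) = 0.62.

This is the 62nd percentile, which means 62% of values fall below this point.

Using the inverse CDF (quantile function):
x = F⁻¹(0.62) = -5.2800

Verification: P(X ≤ -5.2800) = 0.62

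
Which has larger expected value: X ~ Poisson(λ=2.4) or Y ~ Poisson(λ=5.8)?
Y has larger mean (5.8000 > 2.4000)

Compute the expected value for each distribution:

X ~ Poisson(λ=2.4):
E[X] = 2.4000

Y ~ Poisson(λ=5.8):
E[Y] = 5.8000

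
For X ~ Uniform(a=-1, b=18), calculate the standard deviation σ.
5.4848

We have X ~ Uniform(a=-1, b=18).

For a Uniform distribution with a=-1, b=18:
σ = √Var(X) = 5.4848

The standard deviation is the square root of the variance.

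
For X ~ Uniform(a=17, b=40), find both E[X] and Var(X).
E[X] = 28.5000, Var(X) = 44.0833

We have X ~ Uniform(a=17, b=40).

For a Uniform distribution with a=17, b=40:

Expected value:
E[X] = 28.5000

Variance:
Var(X) = 44.0833

Standard deviation:
σ = √Var(X) = 6.6395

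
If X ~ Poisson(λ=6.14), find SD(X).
2.4779

We have X ~ Poisson(λ=6.14).

For a Poisson distribution with λ=6.14:
σ = √Var(X) = 2.4779

The standard deviation is the square root of the variance.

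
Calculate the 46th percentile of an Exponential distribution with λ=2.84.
0.2170

We have X ~ Exponential(λ=2.84).

We want to find x such that P(X ≤ x) = 0.46.

This is the 46th percentile, which means 46% of values fall below this point.

Using the inverse CDF (quantile function):
x = F⁻¹(0.46) = 0.2170

Verification: P(X ≤ 0.2170) = 0.46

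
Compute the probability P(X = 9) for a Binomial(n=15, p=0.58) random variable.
0.204057

We have X ~ Binomial(n=15, p=0.58).

For a Binomial distribution, the PMF gives us the probability of each outcome.

Using the PMF formula:
P(X = 9) = 0.204057

Rounded to 4 decimal places: 0.2041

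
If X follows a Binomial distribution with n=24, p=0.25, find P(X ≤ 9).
0.945335

We have X ~ Binomial(n=24, p=0.25).

The CDF gives us P(X ≤ k).

Using the CDF:
P(X ≤ 9) = 0.945335

This means there's approximately a 94.5% chance that X is at most 9.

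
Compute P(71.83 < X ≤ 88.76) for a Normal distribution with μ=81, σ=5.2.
0.893279

We have X ~ Normal(μ=81, σ=5.2).

To find P(71.83 < X ≤ 88.76), we use:
P(71.83 < X ≤ 88.76) = P(X ≤ 88.76) - P(X ≤ 71.83)
                 = F(88.76) - F(71.83)
                 = 0.932191 - 0.038911
                 = 0.893279

So there's approximately a 89.3% chance that X falls in this range.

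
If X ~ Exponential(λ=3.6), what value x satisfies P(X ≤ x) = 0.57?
0.2344

We have X ~ Exponential(λ=3.6).

We want to find x such that P(X ≤ x) = 0.57.

This is the 57th percentile, which means 57% of values fall below this point.

Using the inverse CDF (quantile function):
x = F⁻¹(0.57) = 0.2344

Verification: P(X ≤ 0.2344) = 0.57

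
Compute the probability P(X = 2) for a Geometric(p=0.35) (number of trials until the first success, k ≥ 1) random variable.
0.227500

We have X ~ Geometric(p=0.35) (number of trials until the first success, k ≥ 1).

For a Geometric distribution, the PMF gives us the probability of each outcome.

Using the PMF formula:
P(X = 2) = 0.227500

Rounded to 4 decimal places: 0.2275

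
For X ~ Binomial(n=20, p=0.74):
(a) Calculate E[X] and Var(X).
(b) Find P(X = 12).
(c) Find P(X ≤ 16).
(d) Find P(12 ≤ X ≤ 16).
(a) E[X] = 14.8000, Var(X) = 3.8480
(b) P(X = 12) = 0.070931
(c) P(X ≤ 16) = 0.803785
(d) P(12 ≤ X ≤ 16) = 0.752249

We have X ~ Binomial(n=20, p=0.74).

(a) Moments:
E[X] = 14.8000
Var(X) = 3.8480
σ = √Var(X) = 1.9616

(b) Point probability using PMF:
P(X = 12) = 0.070931

(c) Cumulative probability using CDF:
P(X ≤ 16) = F(16) = 0.803785

(d) Range probability:
P(12 ≤ X ≤ 16) = P(X ≤ 16) - P(X ≤ 11)
                   = F(16) - F(11)
                   = 0.803785 - 0.051536
                   = 0.752249

This means approximately 75.2% of outcomes fall in the interval [12, 16].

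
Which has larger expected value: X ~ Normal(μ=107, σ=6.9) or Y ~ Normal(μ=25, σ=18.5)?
X has larger mean (107.0000 > 25.0000)

Compute the expected value for each distribution:

X ~ Normal(μ=107, σ=6.9):
E[X] = 107.0000

Y ~ Normal(μ=25, σ=18.5):
E[Y] = 25.0000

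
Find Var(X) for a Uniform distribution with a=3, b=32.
70.0833

We have X ~ Uniform(a=3, b=32).

For a Uniform distribution with a=3, b=32:
Var(X) = 70.0833

The variance measures the spread of the distribution around the mean.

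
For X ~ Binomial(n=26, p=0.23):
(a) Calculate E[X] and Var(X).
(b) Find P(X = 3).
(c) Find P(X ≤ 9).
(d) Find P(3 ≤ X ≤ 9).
(a) E[X] = 5.9800, Var(X) = 4.6046
(b) P(X = 3) = 0.077525
(c) P(X ≤ 9) = 0.943963
(d) P(3 ≤ X ≤ 9) = 0.901712

We have X ~ Binomial(n=26, p=0.23).

(a) Moments:
E[X] = 5.9800
Var(X) = 4.6046
σ = √Var(X) = 2.1458

(b) Point probability using PMF:
P(X = 3) = 0.077525

(c) Cumulative probability using CDF:
P(X ≤ 9) = F(9) = 0.943963

(d) Range probability:
P(3 ≤ X ≤ 9) = P(X ≤ 9) - P(X ≤ 2)
                   = F(9) - F(2)
                   = 0.943963 - 0.042250
                   = 0.901712

This means approximately 90.2% of outcomes fall in the interval [3, 9].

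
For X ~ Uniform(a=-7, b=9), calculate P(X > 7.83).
0.073125

We have X ~ Uniform(a=-7, b=9).

P(X > 7.83) = 1 - P(X ≤ 7.83)
                = 1 - F(7.83)
                = 1 - 0.926875
                = 0.073125

So there's approximately a 7.3% chance that X exceeds 7.83.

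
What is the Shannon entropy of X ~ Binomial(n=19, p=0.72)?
2.0851 nats

We have X ~ Binomial(n=19, p=0.72).

The Shannon entropy measures the uncertainty or information content of the distribution.

For a Binomial distribution with n=19, p=0.72:
H(X) = 2.0851 nats

(In bits, this would be 3.0082 bits.)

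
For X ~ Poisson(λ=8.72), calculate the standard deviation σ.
2.9530

We have X ~ Poisson(λ=8.72).

For a Poisson distribution with λ=8.72:
σ = √Var(X) = 2.9530

The standard deviation is the square root of the variance.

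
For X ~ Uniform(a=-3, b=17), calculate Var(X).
33.3333

We have X ~ Uniform(a=-3, b=17).

For a Uniform distribution with a=-3, b=17:
Var(X) = 33.3333

The variance measures the spread of the distribution around the mean.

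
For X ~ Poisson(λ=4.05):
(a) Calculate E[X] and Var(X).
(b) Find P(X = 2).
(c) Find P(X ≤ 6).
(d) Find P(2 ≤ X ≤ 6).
(a) E[X] = 4.0500, Var(X) = 4.0500
(b) P(X = 2) = 0.142885
(c) P(X ≤ 6) = 0.884051
(d) P(2 ≤ X ≤ 6) = 0.796068

We have X ~ Poisson(λ=4.05).

(a) Moments:
E[X] = 4.0500
Var(X) = 4.0500
σ = √Var(X) = 2.0125

(b) Point probability using PMF:
P(X = 2) = 0.142885

(c) Cumulative probability using CDF:
P(X ≤ 6) = F(6) = 0.884051

(d) Range probability:
P(2 ≤ X ≤ 6) = P(X ≤ 6) - P(X ≤ 1)
                   = F(6) - F(1)
                   = 0.884051 - 0.087983
                   = 0.796068

This means approximately 79.6% of outcomes fall in the interval [2, 6].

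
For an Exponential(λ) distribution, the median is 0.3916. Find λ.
λ = 1.7700

For X ~ Exponential(λ), the CDF is F(x) = 1 - e^(-λx).
The median m satisfies F(m) = 0.5:
1 - e^(-λm) = 0.5
e^(-λm) = 0.5
λm = ln(2)
m = ln(2) / λ

Given m = 0.3916:
λ = ln(2) / 0.3916 = 0.693147 / 0.3916 = 1.7700

Verification: ln(2) / 1.7700 = 0.3916 ✓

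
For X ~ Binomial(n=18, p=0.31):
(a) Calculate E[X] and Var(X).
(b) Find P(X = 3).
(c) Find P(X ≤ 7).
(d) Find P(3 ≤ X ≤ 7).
(a) E[X] = 5.5800, Var(X) = 3.8502
(b) P(X = 3) = 0.093006
(c) P(X ≤ 7) = 0.836719
(d) P(3 ≤ X ≤ 7) = 0.786483

We have X ~ Binomial(n=18, p=0.31).

(a) Moments:
E[X] = 5.5800
Var(X) = 3.8502
σ = √Var(X) = 1.9622

(b) Point probability using PMF:
P(X = 3) = 0.093006

(c) Cumulative probability using CDF:
P(X ≤ 7) = F(7) = 0.836719

(d) Range probability:
P(3 ≤ X ≤ 7) = P(X ≤ 7) - P(X ≤ 2)
                   = F(7) - F(2)
                   = 0.836719 - 0.050236
                   = 0.786483

This means approximately 78.6% of outcomes fall in the interval [3, 7].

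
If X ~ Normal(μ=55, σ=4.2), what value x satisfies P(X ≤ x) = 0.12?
50.0651

We have X ~ Normal(μ=55, σ=4.2).

We want to find x such that P(X ≤ x) = 0.12.

This is the 12th percentile, which means 12% of values fall below this point.

Using the inverse CDF (quantile function):
x = F⁻¹(0.12) = 50.0651

Verification: P(X ≤ 50.0651) = 0.12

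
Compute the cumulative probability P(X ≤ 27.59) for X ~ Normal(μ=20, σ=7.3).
0.850766

We have X ~ Normal(μ=20, σ=7.3).

The CDF gives us P(X ≤ k).

Using the CDF:
P(X ≤ 27.59) = 0.850766

This means there's approximately a 85.1% chance that X is at most 27.59.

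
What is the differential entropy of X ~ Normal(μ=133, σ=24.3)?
4.6094 nats

We have X ~ Normal(μ=133, σ=24.3).

The differential entropy measures the uncertainty or information content of the distribution.

For a Normal distribution with μ=133, σ=24.3:
h(X) = 4.6094 nats

(In bits, this would be 6.6500 bits.)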